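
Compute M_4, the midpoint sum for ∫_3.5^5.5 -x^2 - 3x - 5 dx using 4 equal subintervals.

Δx = (5.5 − 3.5)/4 = 0.5.
Midpoints: 3.75, 4.25, 4.75, 5.25.
f(3.75) = -30.3125, f(4.25) = -35.8125, f(4.75) = -41.8125, f(5.25) = -48.3125.
Sum = Δx · [f(3.75) + f(4.25) + f(4.75) + f(5.25)].
Sum = -78.125.

-78.125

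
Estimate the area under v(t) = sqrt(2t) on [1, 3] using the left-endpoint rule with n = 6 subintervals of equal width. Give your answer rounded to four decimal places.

3.7809

Δt = (3 − 1)/6 = 1/3.
Left endpoints: 1, 4/3, 5/3, 2, 7/3, 8/3.
v(1) ≈ 1.4142, v(4/3) ≈ 1.6330, v(5/3) ≈ 1.8257, v(2) ≈ 2.0000, v(7/3) ≈ 2.1602, v(8/3) ≈ 2.3094.
Sum = Δt · [v(1) + v(4/3) + v(5/3) + ...].
Sum ≈ 3.7809.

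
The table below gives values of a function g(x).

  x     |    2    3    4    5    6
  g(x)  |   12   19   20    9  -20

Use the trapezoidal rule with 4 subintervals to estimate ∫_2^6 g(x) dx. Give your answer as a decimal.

44

Δx = 1.
T_4 = (1/2)·[12 + 2·19 + 2·20 + 2·9 + (-20)] = 44.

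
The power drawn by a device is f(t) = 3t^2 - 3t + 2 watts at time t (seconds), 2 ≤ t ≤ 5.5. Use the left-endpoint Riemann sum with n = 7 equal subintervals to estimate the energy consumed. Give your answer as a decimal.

Δt = (5.5 − 2)/7 = 0.5.
Left endpoints: 2, 2.5, 3, 3.5, 4, 4.5, 5.
f(2) = 8, f(2.5) = 13.25, f(3) = 20, f(3.5) = 28.25, f(4) = 38, f(4.5) = 49.25, f(5) = 62.
Sum = Δt · [f(2) + f(2.5) + f(3) + ...].
Sum = 109.375.

109.375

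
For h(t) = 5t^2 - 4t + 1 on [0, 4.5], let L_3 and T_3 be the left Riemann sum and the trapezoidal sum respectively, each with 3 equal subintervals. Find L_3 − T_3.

-62.4375

L_3 = 61.875.
T_3 = 124.3125.
L_3 − T_3 = -62.4375.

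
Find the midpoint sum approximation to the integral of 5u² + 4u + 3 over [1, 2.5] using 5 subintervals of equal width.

39.31875

Δu = (2.5 − 1)/5 = 0.3.
Midpoints: 1.15, 1.45, 1.75, 2.05, 2.35.
f(1.15) = 14.2125, f(1.45) = 19.3125, f(1.75) = 25.3125, f(2.05) = 32.2125, f(2.35) = 40.0125.
Sum = Δu · [f(1.15) + f(1.45) + f(1.75) + f(2.05) + f(2.35)].
Sum = 39.31875.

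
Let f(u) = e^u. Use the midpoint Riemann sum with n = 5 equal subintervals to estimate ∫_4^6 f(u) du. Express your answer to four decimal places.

346.5159

Δu = (6 − 4)/5 = 0.4.
Midpoints: 4.2, 4.6, 5, 5.4, 5.8.
f(4.2) ≈ 66.6863, f(4.6) ≈ 99.4843, f(5) ≈ 148.4132, f(5.4) ≈ 221.4064, f(5.8) ≈ 330.2996.
Sum = Δu · [f(4.2) + f(4.6) + f(5) + f(5.4) + f(5.8)].
Sum ≈ 346.5159.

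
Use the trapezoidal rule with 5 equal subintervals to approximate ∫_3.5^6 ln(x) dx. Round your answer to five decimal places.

Δx = (6 − 3.5)/5 = 0.5.
f(3.5) ≈ 1.25276, f(4) ≈ 1.38629, f(4.5) ≈ 1.50408, f(5) ≈ 1.60944, f(5.5) ≈ 1.70475, f(6) ≈ 1.79176.
T_5 = (Δx/2)·[f(x_0) + 2f(x_1) + ... + 2f(x_{4}) + f(x_5)].
Sum ≈ 3.86341.

3.86341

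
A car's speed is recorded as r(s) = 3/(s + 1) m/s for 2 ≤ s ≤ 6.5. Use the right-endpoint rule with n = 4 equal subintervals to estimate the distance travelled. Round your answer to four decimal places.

2.4405

Δs = (6.5 − 2)/4 = 1.125.
Right endpoints: 3.125, 4.25, 5.375, 6.5.
r(3.125) = 8/11, r(4.25) = 4/7, r(5.375) = 8/17, r(6.5) = 0.4.
Sum = Δs · [r(3.125) + r(4.25) + r(5.375) + r(6.5)].
Sum ≈ 2.4405.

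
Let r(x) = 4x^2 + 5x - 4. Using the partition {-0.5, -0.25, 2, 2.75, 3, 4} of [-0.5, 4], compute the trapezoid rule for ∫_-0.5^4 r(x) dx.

Subinterval widths: 0.25, 2.25, 0.75, 0.25, 1.
r(-0.5) = -5.5, r(-0.25) = -5, r(2) = 22, r(2.75) = 40, r(3) = 47, r(4) = 80.
On each subinterval the trapezoid contributes (Δx_i/2)·[r(x_{i-1}) + r(x_i)].
Sum = 115.4375.

115.4375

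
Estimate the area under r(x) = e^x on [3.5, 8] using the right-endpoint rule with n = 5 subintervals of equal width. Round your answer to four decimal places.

Δx = (8 − 3.5)/5 = 0.9.
Right endpoints: 4.4, 5.3, 6.2, 7.1, 8.
r(4.4) ≈ 81.4509, r(5.3) ≈ 200.3368, r(6.2) ≈ 492.7490, r(7.1) ≈ 1211.9671, r(8) ≈ 2980.9580.
Sum = Δx · [r(4.4) + r(5.3) + r(6.2) + r(7.1) + r(8)].
Sum ≈ 4470.7156.

4470.7156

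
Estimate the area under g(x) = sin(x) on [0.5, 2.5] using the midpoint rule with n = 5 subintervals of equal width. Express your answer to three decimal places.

Δx = (2.5 − 0.5)/5 = 0.4.
Midpoints: 0.7, 1.1, 1.5, 1.9, 2.3.
g(0.7) ≈ 0.644, g(1.1) ≈ 0.891, g(1.5) ≈ 0.997, g(1.9) ≈ 0.946, g(2.3) ≈ 0.746.
Sum = Δx · [g(0.7) + g(1.1) + g(1.5) + g(1.9) + g(2.3)].
Sum ≈ 1.690.

1.690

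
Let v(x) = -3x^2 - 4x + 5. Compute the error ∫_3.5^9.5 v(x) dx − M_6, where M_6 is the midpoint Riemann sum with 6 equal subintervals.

-1.5

Exact integral: ∫_3.5^9.5 v(x) dx = -940.5.
M_6 = -939.
Error = -940.5 − (-939) = -1.5.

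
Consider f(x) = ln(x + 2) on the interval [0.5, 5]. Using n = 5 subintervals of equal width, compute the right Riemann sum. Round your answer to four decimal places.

Δx = (5 − 0.5)/5 = 0.9.
Right endpoints: 1.4, 2.3, 3.2, 4.1, 5.
f(1.4) ≈ 1.2238, f(2.3) ≈ 1.4586, f(3.2) ≈ 1.6487, f(4.1) ≈ 1.8083, f(5) ≈ 1.9459.
Sum = Δx · [f(1.4) + f(2.3) + f(3.2) + f(4.1) + f(5)].
Sum ≈ 7.2767.

7.2767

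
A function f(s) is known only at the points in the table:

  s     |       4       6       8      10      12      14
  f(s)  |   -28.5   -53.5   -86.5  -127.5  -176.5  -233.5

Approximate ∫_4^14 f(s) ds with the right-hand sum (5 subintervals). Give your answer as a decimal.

-1355

Δs = 2.
Sum = 2·[(-53.5) + (-86.5) + (-127.5) + (-176.5) + (-233.5)] = -1355.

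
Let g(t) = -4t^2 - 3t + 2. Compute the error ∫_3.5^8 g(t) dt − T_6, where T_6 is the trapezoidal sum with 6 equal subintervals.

1.6875

Exact integral: ∫_3.5^8 g(t) dt = -694.125.
T_6 = -695.8125.
Error = -694.125 − (-695.8125) = 1.6875.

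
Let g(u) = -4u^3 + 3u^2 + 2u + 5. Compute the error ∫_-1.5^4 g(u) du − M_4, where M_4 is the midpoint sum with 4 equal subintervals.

-10.3984375

Exact integral: ∫_-1.5^4 g(u) du = -142.3125.
M_4 = -131.9140625.
Error = -142.3125 − (-131.9140625) = -10.3984375.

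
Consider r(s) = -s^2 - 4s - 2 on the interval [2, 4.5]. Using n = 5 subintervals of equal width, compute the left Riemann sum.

Δs = (4.5 − 2)/5 = 0.5.
Left endpoints: 2, 2.5, 3, 3.5, 4.
r(2) = -14, r(2.5) = -18.25, r(3) = -23, r(3.5) = -28.25, r(4) = -34.
Sum = Δs · [r(2) + r(2.5) + r(3) + r(3.5) + r(4)].
Sum = -58.75.

-58.75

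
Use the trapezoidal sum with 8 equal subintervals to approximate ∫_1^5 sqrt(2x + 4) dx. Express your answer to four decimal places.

Δx = (5 − 1)/8 = 0.5.
f(1) ≈ 2.4495, f(1.5) ≈ 2.6458, f(2) ≈ 2.8284, f(2.5) ≈ 3.0000, f(3) ≈ 3.1623, f(3.5) ≈ 3.3166, f(4) ≈ 3.4641, f(4.5) ≈ 3.6056, f(5) ≈ 3.7417.
T_8 = (Δx/2)·[f(x_0) + 2f(x_1) + ... + 2f(x_{7}) + f(x_8)].
Sum ≈ 12.5592.

12.5592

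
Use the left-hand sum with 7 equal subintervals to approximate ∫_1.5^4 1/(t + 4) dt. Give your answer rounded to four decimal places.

0.3850

Δt = (4 − 1.5)/7 = 5/14.
Left endpoints: 1.5, 13/7, 31/14, 18/7, 41/14, 23/7, 51/14.
f(1.5) = 2/11, f(13/7) = 7/41, f(31/14) = 14/87, f(18/7) = 7/46, f(41/14) = 14/97, f(23/7) = 7/51, f(51/14) = 14/107.
Sum = Δt · [f(1.5) + f(13/7) + f(31/14) + ...].
Sum ≈ 0.3850.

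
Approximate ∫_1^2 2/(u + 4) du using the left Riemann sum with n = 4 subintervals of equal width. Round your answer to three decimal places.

Δu = (2 − 1)/4 = 0.25.
Left endpoints: 1, 1.25, 1.5, 1.75.
f(1) = 0.4, f(1.25) = 8/21, f(1.5) = 4/11, f(1.75) = 8/23.
Sum = Δu · [f(1) + f(1.25) + f(1.5) + f(1.75)].
Sum ≈ 0.373.

0.373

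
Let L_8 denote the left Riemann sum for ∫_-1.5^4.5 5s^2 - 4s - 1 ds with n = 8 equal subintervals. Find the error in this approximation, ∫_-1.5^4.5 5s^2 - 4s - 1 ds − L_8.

21.9375

Exact integral: ∫_-1.5^4.5 f(s) ds = 115.5.
L_8 = 93.5625.
Error = 115.5 − 93.5625 = 21.9375.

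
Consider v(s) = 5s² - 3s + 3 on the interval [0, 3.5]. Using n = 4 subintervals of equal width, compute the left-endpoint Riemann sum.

43.61328125

Δs = (3.5 − 0)/4 = 0.875.
Left endpoints: 0, 0.875, 1.75, 2.625.
v(0) = 3, v(0.875) = 4.203125, v(1.75) = 13.0625, v(2.625) = 29.578125.
Sum = Δs · [v(0) + v(0.875) + v(1.75) + v(2.625)].
Sum = 43.61328125.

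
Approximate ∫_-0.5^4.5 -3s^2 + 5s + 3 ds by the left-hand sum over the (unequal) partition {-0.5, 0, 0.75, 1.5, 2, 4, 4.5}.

-2.703125

Subinterval widths: 0.5, 0.75, 0.75, 0.5, 2, 0.5.
Left endpoints: -0.5, 0, 0.75, 1.5, 2, 4.
f(-0.5) = -0.25, f(0) = 3, f(0.75) = 5.0625, f(1.5) = 3.75, f(2) = 1, f(4) = -25.
Sum = Σ Δs_i · f(s_i).
Sum = -2.703125.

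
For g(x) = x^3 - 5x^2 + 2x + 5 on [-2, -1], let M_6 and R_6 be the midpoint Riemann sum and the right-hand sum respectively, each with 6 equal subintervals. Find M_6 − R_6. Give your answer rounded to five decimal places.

M_6 ≈ -13.3946759.
R_6 ≈ -11.4606481.
M_6 − R_6 ≈ -1.93403.

-1.93403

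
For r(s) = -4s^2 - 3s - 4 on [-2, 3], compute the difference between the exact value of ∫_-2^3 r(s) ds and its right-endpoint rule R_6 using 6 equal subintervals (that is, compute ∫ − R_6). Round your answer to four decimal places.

Exact integral: ∫_-2^3 r(s) ds ≈ -74.166667.
R_6 ≈ -91.064815.
Error ≈ -74.166667 − (-91.064815) ≈ 16.8981.

16.8981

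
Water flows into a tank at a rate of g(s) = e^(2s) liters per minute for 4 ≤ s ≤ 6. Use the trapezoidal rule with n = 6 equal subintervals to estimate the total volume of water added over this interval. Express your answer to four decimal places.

Δs = (6 − 4)/6 = 1/3.
g(4) ≈ 2980.9580, g(13/3) ≈ 5806.1133, g(14/3) ≈ 11308.7646, g(5) ≈ 22026.4658, g(16/3) ≈ 42901.6972, g(17/3) ≈ 83561.0961, g(6) ≈ 162754.7914.
T_6 = (Δs/2)·[g(s_0) + 2g(s_1) + ... + 2g(s_{5}) + g(s_6)].
Sum ≈ 82824.0039.

82824.0039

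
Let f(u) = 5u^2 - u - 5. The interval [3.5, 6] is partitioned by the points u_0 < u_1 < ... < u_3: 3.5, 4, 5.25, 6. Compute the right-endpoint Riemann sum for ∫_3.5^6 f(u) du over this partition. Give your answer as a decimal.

Subinterval widths: 0.5, 1.25, 0.75.
Right endpoints: 4, 5.25, 6.
f(4) = 71, f(5.25) = 127.5625, f(6) = 169.
Sum = Σ Δu_i · f(u_i).
Sum = 321.703125.

321.703125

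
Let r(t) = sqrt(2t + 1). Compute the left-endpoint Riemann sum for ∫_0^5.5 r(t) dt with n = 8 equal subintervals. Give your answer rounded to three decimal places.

Δt = (5.5 − 0)/8 = 0.6875.
Left endpoints: 0, 0.6875, 1.375, 2.0625, 2.75, 3.4375, 4.125, 4.8125.
r(0) ≈ 1.000, r(0.6875) ≈ 1.541, r(1.375) ≈ 1.936, r(2.0625) ≈ 2.264, r(2.75) ≈ 2.550, r(3.4375) ≈ 2.806, r(4.125) ≈ 3.041, r(4.8125) ≈ 3.260.
Sum = Δt · [r(0) + r(0.6875) + r(1.375) + ...].
Sum ≈ 12.649.

12.649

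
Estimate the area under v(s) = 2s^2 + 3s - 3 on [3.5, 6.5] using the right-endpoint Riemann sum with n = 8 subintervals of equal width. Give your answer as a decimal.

Δs = (6.5 − 3.5)/8 = 0.375.
Right endpoints: 3.875, 4.25, 4.625, 5, 5.375, 5.75, 6.125, 6.5.
v(3.875) = 38.65625, v(4.25) = 45.875, v(4.625) = 53.65625, v(5) = 62, v(5.375) = 70.90625, v(5.75) = 80.375, v(6.125) = 90.40625, v(6.5) = 101.
Sum = Δs · [v(3.875) + v(4.25) + v(4.625) + ...].
Sum = 203.578125.

203.578125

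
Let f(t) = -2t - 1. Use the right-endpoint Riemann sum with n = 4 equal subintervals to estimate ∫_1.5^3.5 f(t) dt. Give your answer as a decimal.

Δt = (3.5 − 1.5)/4 = 0.5.
Right endpoints: 2, 2.5, 3, 3.5.
f(2) = -5, f(2.5) = -6, f(3) = -7, f(3.5) = -8.
Sum = Δt · [f(2) + f(2.5) + f(3) + f(3.5)].
Sum = -13.

-13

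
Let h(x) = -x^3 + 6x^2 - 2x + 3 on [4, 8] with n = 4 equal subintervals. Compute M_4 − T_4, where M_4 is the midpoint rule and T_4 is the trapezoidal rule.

12

M_4 = -96.
T_4 = -108.
M_4 − T_4 = 12.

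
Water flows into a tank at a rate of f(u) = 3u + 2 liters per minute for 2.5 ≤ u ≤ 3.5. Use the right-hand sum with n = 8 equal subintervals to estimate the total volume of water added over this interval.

11.1875

Δu = (3.5 − 2.5)/8 = 0.125.
Right endpoints: 2.625, 2.75, 2.875, 3, 3.125, 3.25, 3.375, 3.5.
f(2.625) = 9.875, f(2.75) = 10.25, f(2.875) = 10.625, f(3) = 11, f(3.125) = 11.375, f(3.25) = 11.75, f(3.375) = 12.125, f(3.5) = 12.5.
Sum = Δu · [f(2.625) + f(2.75) + f(2.875) + ...].
Sum = 11.1875.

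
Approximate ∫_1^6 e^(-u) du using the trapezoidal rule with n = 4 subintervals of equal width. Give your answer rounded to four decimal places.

0.4118

Δu = (6 − 1)/4 = 1.25.
f(1) ≈ 0.3679, f(2.25) ≈ 0.1054, f(3.5) ≈ 0.0302, f(4.75) ≈ 0.0087, f(6) ≈ 0.0025.
T_4 = (Δu/2)·[f(u_0) + 2f(u_1) + 2f(u_2) + 2f(u_3) + f(u_4)].
Sum ≈ 0.4118.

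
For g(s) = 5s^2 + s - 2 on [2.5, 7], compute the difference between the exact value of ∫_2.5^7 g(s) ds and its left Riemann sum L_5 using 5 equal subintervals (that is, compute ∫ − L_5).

Exact integral: ∫_2.5^7 g(s) ds = 558.
L_5 = 462.825.
Error = 558 − 462.825 = 95.175.

95.175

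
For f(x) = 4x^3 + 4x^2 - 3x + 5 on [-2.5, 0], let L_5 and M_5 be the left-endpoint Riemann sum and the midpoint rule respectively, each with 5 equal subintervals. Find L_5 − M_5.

-9.21875

L_5 = -5.
M_5 = 4.21875.
L_5 − M_5 = -9.21875.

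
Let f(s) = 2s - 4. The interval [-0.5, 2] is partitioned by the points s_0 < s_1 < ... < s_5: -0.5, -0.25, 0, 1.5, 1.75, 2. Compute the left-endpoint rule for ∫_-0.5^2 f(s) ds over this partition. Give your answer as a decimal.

-8.75

Subinterval widths: 0.25, 0.25, 1.5, 0.25, 0.25.
Left endpoints: -0.5, -0.25, 0, 1.5, 1.75.
f(-0.5) = -5, f(-0.25) = -4.5, f(0) = -4, f(1.5) = -1, f(1.75) = -0.5.
Sum = Σ Δs_i · f(s_i).
Sum = -8.75.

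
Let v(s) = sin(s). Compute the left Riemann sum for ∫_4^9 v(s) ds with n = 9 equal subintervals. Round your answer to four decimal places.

-0.0739

Δs = (9 − 4)/9 = 5/9.
Left endpoints: 4, 41/9, 46/9, 17/3, 56/9, 61/9, 22/3, 71/9, 76/9.
v(4) ≈ -0.7568, v(41/9) ≈ -0.9877, v(46/9) ≈ -0.9216, v(17/3) ≈ -0.5782, v(56/9) ≈ -0.0609, v(61/9) ≈ 0.4747, v(22/3) ≈ 0.8675, v(71/9) ≈ 0.9994, v(76/9) ≈ 0.8307.
Sum = Δs · [v(4) + v(41/9) + v(46/9) + ...].
Sum ≈ -0.0739.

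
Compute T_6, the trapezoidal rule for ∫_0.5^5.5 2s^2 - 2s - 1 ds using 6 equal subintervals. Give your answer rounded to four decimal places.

76.9907

Δs = (5.5 − 0.5)/6 = 5/6.
f(0.5) = -1.5, f(4/3) = -1/9, f(13/6) = 73/18, f(3) = 11, f(23/6) = 373/18, f(14/3) = 299/9, f(5.5) = 48.5.
T_6 = (Δs/2)·[f(s_0) + 2f(s_1) + ... + 2f(s_{5}) + f(s_6)].
Sum ≈ 76.9907.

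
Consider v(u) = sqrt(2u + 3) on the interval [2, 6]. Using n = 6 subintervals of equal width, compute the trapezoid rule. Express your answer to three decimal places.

13.187

Δu = (6 − 2)/6 = 2/3.
v(2) ≈ 2.646, v(8/3) ≈ 2.887, v(10/3) ≈ 3.109, v(4) ≈ 3.317, v(14/3) ≈ 3.512, v(16/3) ≈ 3.697, v(6) ≈ 3.873.
T_6 = (Δu/2)·[v(u_0) + 2v(u_1) + ... + 2v(u_{5}) + v(u_6)].
Sum ≈ 13.187.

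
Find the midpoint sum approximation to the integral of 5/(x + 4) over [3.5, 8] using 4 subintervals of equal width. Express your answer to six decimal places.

2.347177

Δx = (8 − 3.5)/4 = 1.125.
Midpoints: 4.0625, 5.1875, 6.3125, 7.4375.
f(4.0625) = 80/129, f(5.1875) = 80/147, f(6.3125) = 16/33, f(7.4375) = 80/183.
Sum = Δx · [f(4.0625) + f(5.1875) + f(6.3125) + f(7.4375)].
Sum ≈ 2.347177.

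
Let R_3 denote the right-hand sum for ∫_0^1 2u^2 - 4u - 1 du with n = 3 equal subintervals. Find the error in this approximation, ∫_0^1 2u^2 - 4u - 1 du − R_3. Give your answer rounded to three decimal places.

Exact integral: ∫_0^1 f(u) du ≈ -2.33333.
R_3 ≈ -2.62963.
Error ≈ -2.33333 − (-2.62963) ≈ 0.296.

0.296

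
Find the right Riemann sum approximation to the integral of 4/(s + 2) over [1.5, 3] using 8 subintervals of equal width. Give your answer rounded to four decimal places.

Δs = (3 − 1.5)/8 = 0.1875.
Right endpoints: 1.6875, 1.875, 2.0625, 2.25, 2.4375, 2.625, 2.8125, 3.
f(1.6875) = 64/59, f(1.875) = 32/31, f(2.0625) = 64/65, f(2.25) = 16/17, f(2.4375) = 64/71, f(2.625) = 32/37, f(2.8125) = 64/77, f(3) = 0.8.
Sum = Δs · [f(1.6875) + f(1.875) + f(2.0625) + ...].
Sum ≈ 1.3950.

1.3950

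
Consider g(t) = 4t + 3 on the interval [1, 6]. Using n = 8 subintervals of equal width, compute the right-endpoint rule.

91.25

Δt = (6 − 1)/8 = 0.625.
Right endpoints: 1.625, 2.25, 2.875, 3.5, 4.125, 4.75, 5.375, 6.
g(1.625) = 9.5, g(2.25) = 12, g(2.875) = 14.5, g(3.5) = 17, g(4.125) = 19.5, g(4.75) = 22, g(5.375) = 24.5, g(6) = 27.
Sum = Δt · [g(1.625) + g(2.25) + g(2.875) + ...].
Sum = 91.25.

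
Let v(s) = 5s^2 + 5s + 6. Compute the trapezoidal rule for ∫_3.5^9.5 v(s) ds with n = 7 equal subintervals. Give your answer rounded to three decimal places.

Δs = (9.5 − 3.5)/7 = 6/7.
v(3.5) = 84.75, v(61/14) = 24051/196, v(73/14) = 32931/196, v(85/14) = 43251/196, v(97/14) = 55011/196, v(109/14) = 68211/196, v(121/14) = 82851/196, v(9.5) = 504.75.
T_7 = (Δs/2)·[v(s_0) + 2v(s_1) + ... + 2v(s_{6}) + v(s_7)].
Sum ≈ 1592.173.

1592.173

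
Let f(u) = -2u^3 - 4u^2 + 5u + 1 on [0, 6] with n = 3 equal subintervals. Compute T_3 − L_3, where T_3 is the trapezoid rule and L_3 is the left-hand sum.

T_3 = -928.
L_3 = -382.
T_3 − L_3 = -546.

-546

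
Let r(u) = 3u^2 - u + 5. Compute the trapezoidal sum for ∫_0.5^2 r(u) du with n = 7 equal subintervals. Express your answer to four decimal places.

13.5344

Δu = (2 − 0.5)/7 = 3/14.
r(0.5) = 5.25, r(5/7) = 285/49, r(13/14) = 1305/196, r(8/7) = 381/49, r(19/14) = 1797/196, r(11/7) = 531/49, r(25/14) = 2505/196, r(2) = 15.
T_7 = (Δu/2)·[r(u_0) + 2r(u_1) + ... + 2r(u_{6}) + r(u_7)].
Sum ≈ 13.5344.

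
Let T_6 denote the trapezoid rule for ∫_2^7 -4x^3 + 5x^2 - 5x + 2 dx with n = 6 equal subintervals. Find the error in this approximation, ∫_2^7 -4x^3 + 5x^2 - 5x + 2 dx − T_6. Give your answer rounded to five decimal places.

Exact integral: ∫_2^7 f(x) dx ≈ -1929.1666667.
T_6 ≈ -1957.5231481.
Error ≈ -1929.1666667 − (-1957.5231481) ≈ 28.35648.

28.35648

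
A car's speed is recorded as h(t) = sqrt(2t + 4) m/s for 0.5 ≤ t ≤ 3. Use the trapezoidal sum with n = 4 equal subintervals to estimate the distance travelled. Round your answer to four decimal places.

Δt = (3 − 0.5)/4 = 0.625.
h(0.5) ≈ 2.2361, h(1.125) ≈ 2.5000, h(1.75) ≈ 2.7386, h(2.375) ≈ 2.9580, h(3) ≈ 3.1623.
T_4 = (Δt/2)·[h(t_0) + 2h(t_1) + 2h(t_2) + 2h(t_3) + h(t_4)].
Sum ≈ 6.8099.

6.8099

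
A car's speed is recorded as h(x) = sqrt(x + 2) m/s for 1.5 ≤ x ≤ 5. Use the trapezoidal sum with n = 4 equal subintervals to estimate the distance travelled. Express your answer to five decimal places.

Δx = (5 − 1.5)/4 = 0.875.
h(1.5) ≈ 1.87083, h(2.375) ≈ 2.09165, h(3.25) ≈ 2.29129, h(4.125) ≈ 2.47487, h(5) ≈ 2.64575.
T_4 = (Δx/2)·[h(x_0) + 2h(x_1) + 2h(x_2) + 2h(x_3) + h(x_4)].
Sum ≈ 7.97659.

7.97659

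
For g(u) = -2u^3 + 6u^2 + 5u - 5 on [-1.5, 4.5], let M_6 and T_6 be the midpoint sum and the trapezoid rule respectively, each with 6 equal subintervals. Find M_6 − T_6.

4.5

M_6 = 3.
T_6 = -1.5.
M_6 − T_6 = 4.5.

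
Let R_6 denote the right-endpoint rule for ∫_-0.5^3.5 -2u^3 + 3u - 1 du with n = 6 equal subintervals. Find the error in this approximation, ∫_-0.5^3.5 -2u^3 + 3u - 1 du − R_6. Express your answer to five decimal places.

Exact integral: ∫_-0.5^3.5 f(u) du = -61.
R_6 ≈ -88.3333333.
Error ≈ -61 − (-88.3333333) ≈ 27.33333.

27.33333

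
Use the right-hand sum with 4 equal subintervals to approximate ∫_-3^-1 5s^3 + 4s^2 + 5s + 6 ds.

-48.5

Δs = (-1 − (-3))/4 = 0.5.
Right endpoints: -2.5, -2, -1.5, -1.
f(-2.5) = -59.625, f(-2) = -28, f(-1.5) = -9.375, f(-1) = 0.
Sum = Δs · [f(-2.5) + f(-2) + f(-1.5) + f(-1)].
Sum = -48.5.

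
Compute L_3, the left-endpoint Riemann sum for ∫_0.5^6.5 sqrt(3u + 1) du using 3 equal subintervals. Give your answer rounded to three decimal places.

16.609

Δu = (6.5 − 0.5)/3 = 2.
Left endpoints: 0.5, 2.5, 4.5.
f(0.5) ≈ 1.581, f(2.5) ≈ 2.915, f(4.5) ≈ 3.808.
Sum = Δu · [f(0.5) + f(2.5) + f(4.5)].
Sum ≈ 16.609.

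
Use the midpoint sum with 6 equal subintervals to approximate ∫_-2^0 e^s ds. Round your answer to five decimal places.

Δs = (0 − (-2))/6 = 1/3.
Midpoints: -11/6, -1.5, -7/6, -5/6, -0.5, -1/6.
f(-11/6) ≈ 0.15988, f(-1.5) ≈ 0.22313, f(-7/6) ≈ 0.31140, f(-5/6) ≈ 0.43460, f(-0.5) ≈ 0.60653, f(-1/6) ≈ 0.84648.
Sum = Δs · [f(-11/6) + f(-1.5) + f(-7/6) + ...].
Sum ≈ 0.86067.

0.86067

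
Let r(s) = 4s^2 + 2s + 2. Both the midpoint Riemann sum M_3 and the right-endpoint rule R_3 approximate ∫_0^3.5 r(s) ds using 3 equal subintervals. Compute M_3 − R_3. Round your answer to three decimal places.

-37.431

M_3 ≈ 74.82870.
R_3 ≈ 112.25926.
M_3 − R_3 ≈ -37.431.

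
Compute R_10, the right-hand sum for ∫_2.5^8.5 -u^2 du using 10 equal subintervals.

Δu = (8.5 − 2.5)/10 = 0.6.
Right endpoints: 3.1, 3.7, 4.3, 4.9, 5.5, 6.1, 6.7, 7.3, 7.9, 8.5.
f(3.1) = -9.61, f(3.7) = -13.69, f(4.3) = -18.49, f(4.9) = -24.01, f(5.5) = -30.25, f(6.1) = -37.21, f(6.7) = -44.89, f(7.3) = -53.29, f(7.9) = -62.41, f(8.5) = -72.25.
Sum = Δu · [f(3.1) + f(3.7) + f(4.3) + ...].
Sum = -219.66.

-219.66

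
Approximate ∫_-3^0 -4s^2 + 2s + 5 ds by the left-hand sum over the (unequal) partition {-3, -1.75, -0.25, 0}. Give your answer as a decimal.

Subinterval widths: 1.25, 1.5, 0.25.
Left endpoints: -3, -1.75, -0.25.
f(-3) = -37, f(-1.75) = -10.75, f(-0.25) = 4.25.
Sum = Σ Δs_i · f(s_i).
Sum = -61.3125.

-61.3125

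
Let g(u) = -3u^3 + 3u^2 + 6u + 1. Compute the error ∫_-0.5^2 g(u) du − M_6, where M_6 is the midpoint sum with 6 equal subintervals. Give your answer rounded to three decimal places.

-0.136

Exact integral: ∫_-0.5^2 g(u) du = 9.921875.
M_6 ≈ 10.05751.
Error ≈ 9.921875 − 10.05751 ≈ -0.136.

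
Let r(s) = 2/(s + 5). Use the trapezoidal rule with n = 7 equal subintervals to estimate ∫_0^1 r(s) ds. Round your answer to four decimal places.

0.3647

Δs = (1 − 0)/7 = 1/7.
r(0) = 0.4, r(1/7) = 7/18, r(2/7) = 14/37, r(3/7) = 7/19, r(4/7) = 14/39, r(5/7) = 0.35, r(6/7) = 14/41, r(1) = 1/3.
T_7 = (Δs/2)·[r(s_0) + 2r(s_1) + ... + 2r(s_{6}) + r(s_7)].
Sum ≈ 0.3647.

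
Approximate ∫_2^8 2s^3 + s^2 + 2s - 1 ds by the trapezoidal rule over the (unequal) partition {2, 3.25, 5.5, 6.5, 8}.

2350.3828125

Subinterval widths: 1.25, 2.25, 1, 1.5.
f(2) = 23, f(3.25) = 84.71875, f(5.5) = 373, f(6.5) = 603.5, f(8) = 1103.
On each subinterval the trapezoid contributes (Δs_i/2)·[f(s_{i-1}) + f(s_i)].
Sum = 2350.3828125.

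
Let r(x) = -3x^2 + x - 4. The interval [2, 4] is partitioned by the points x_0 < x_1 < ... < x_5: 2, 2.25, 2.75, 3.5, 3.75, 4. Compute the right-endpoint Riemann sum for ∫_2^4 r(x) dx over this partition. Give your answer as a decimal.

-66.75

Subinterval widths: 0.25, 0.5, 0.75, 0.25, 0.25.
Right endpoints: 2.25, 2.75, 3.5, 3.75, 4.
r(2.25) = -16.9375, r(2.75) = -23.9375, r(3.5) = -37.25, r(3.75) = -42.4375, r(4) = -48.
Sum = Σ Δx_i · r(x_i).
Sum = -66.75.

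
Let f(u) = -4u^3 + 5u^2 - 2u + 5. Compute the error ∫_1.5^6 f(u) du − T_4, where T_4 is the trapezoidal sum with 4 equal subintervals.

37.96875

Exact integral: ∫_1.5^6 f(u) du = -947.8125.
T_4 = -985.78125.
Error = -947.8125 − (-985.78125) = 37.96875.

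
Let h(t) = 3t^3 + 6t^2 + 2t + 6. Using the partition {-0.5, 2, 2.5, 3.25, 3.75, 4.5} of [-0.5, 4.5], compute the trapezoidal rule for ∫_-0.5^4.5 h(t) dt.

Subinterval widths: 2.5, 0.5, 0.75, 0.5, 0.75.
h(-0.5) = 6.125, h(2) = 58, h(2.5) = 95.375, h(3.25) = 178.859375, h(3.75) = 256.078125, h(4.5) = 409.875.
On each subinterval the trapezoid contributes (Δt_i/2)·[h(t_{i-1}) + h(t_i)].
Sum = 579.8046875.

579.8046875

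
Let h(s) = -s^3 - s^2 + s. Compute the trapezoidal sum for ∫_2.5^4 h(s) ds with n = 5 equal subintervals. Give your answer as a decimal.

-65.72625

Δs = (4 − 2.5)/5 = 0.3.
h(2.5) = -19.375, h(2.8) = -26.992, h(3.1) = -36.301, h(3.4) = -47.464, h(3.7) = -60.643, h(4) = -76.
T_5 = (Δs/2)·[h(s_0) + 2h(s_1) + ... + 2h(s_{4}) + h(s_5)].
Sum = -65.72625.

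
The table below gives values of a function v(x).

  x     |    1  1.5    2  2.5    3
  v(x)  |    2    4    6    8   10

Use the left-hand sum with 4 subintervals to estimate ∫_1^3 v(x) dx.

Δx = 0.5.
Sum = 0.5·[2 + 4 + 6 + 8] = 10.

10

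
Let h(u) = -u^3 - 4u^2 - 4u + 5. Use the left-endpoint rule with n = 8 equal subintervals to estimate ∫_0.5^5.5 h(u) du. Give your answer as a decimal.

Δu = (5.5 − 0.5)/8 = 0.625.
Left endpoints: 0.5, 1.125, 1.75, 2.375, 3, 3.625, 4.25, 4.875.
h(0.5) = 1.875, h(1.125) = -3065/512, h(1.75) = -19.609375, h(2.375) = -20715/512, h(3) = -70, h(3.625) = -56165/512, h(4.25) = -161.015625, h(4.875) = -115415/512.
Sum = Δu · [h(0.5) + h(1.125) + h(1.75) + ...].
Sum = -393.9453125.

-393.9453125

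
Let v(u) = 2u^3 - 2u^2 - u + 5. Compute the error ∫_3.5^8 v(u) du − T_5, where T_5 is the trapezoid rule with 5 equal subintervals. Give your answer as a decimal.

Exact integral: ∫_3.5^8 v(u) du = 1656.84375.
T_5 = 1676.5875.
Error = 1656.84375 − 1676.5875 = -19.74375.

-19.74375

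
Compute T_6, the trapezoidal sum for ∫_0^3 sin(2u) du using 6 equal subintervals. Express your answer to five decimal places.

0.01823

Δu = (3 − 0)/6 = 0.5.
f(0) ≈ 0.00000, f(0.5) ≈ 0.84147, f(1) ≈ 0.90930, f(1.5) ≈ 0.14112, f(2) ≈ -0.75680, f(2.5) ≈ -0.95892, f(3) ≈ -0.27942.
T_6 = (Δu/2)·[f(u_0) + 2f(u_1) + ... + 2f(u_{5}) + f(u_6)].
Sum ≈ 0.01823.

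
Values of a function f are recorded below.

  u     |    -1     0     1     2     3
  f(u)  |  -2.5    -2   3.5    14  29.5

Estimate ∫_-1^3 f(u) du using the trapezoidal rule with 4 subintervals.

29

Δu = 1.
T_4 = (1/2)·[(-2.5) + 2·(-2) + 2·3.5 + 2·14 + 29.5] = 29.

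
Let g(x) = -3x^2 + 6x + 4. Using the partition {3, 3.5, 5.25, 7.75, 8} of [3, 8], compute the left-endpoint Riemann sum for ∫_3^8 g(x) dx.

Subinterval widths: 0.5, 1.75, 2.5, 0.25.
Left endpoints: 3, 3.5, 5.25, 7.75.
g(3) = -5, g(3.5) = -11.75, g(5.25) = -47.1875, g(7.75) = -129.6875.
Sum = Σ Δx_i · g(x_i).
Sum = -173.453125.

-173.453125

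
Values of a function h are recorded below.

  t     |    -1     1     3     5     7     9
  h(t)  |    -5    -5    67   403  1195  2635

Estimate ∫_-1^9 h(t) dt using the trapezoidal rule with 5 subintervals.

Δt = 2.
T_5 = (2/2)·[(-5) + 2·(-5) + 2·67 + 2·403 + 2·1195 + 2635] = 5950.

5950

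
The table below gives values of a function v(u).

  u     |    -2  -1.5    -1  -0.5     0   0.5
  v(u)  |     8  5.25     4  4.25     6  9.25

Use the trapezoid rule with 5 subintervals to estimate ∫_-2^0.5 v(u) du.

14.0625

Δu = 0.5.
T_5 = (0.5/2)·[8 + 2·5.25 + 2·4 + 2·4.25 + 2·6 + 9.25] = 14.0625.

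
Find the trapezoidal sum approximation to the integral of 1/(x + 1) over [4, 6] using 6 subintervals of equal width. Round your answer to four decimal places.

Δx = (6 − 4)/6 = 1/3.
f(4) = 0.2, f(13/3) = 0.1875, f(14/3) = 3/17, f(5) = 1/6, f(16/3) = 3/19, f(17/3) = 0.15, f(6) = 1/7.
T_6 = (Δx/2)·[f(x_0) + 2f(x_1) + ... + 2f(x_{5}) + f(x_6)].
Sum ≈ 0.3367.

0.3367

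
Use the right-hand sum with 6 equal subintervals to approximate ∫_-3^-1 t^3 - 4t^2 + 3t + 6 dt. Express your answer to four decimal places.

Δt = (-1 − (-3))/6 = 1/3.
Right endpoints: -8/3, -7/3, -2, -5/3, -4/3, -1.
f(-8/3) = -1334/27, f(-7/3) = -958/27, f(-2) = -24, f(-5/3) = -398/27, f(-4/3) = -202/27, f(-1) = -2.
Sum = Δt · [f(-8/3) + f(-7/3) + f(-2) + ...].
Sum ≈ -44.3704.

-44.3704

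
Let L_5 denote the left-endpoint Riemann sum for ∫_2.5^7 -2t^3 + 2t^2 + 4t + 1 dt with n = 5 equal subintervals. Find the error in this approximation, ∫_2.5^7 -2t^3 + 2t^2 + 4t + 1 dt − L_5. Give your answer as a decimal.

Exact integral: ∫_2.5^7 f(t) dt = -872.71875.
L_5 = -640.755.
Error = -872.71875 − (-640.755) = -231.96375.

-231.96375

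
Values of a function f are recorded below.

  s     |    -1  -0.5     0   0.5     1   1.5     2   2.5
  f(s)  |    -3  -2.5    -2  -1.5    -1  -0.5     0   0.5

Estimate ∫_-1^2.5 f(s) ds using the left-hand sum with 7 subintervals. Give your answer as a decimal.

-5.25

Δs = 0.5.
Sum = 0.5·[(-3) + (-2.5) + (-2) + (-1.5) + (-1) + (-0.5) + 0] = -5.25.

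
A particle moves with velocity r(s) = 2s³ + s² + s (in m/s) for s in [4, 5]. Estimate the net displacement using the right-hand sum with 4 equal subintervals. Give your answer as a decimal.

226.125

Δs = (5 − 4)/4 = 0.25.
Right endpoints: 4.25, 4.5, 4.75, 5.
r(4.25) = 175.84375, r(4.5) = 207, r(4.75) = 241.65625, r(5) = 280.
Sum = Δs · [r(4.25) + r(4.5) + r(4.75) + r(5)].
Sum = 226.125.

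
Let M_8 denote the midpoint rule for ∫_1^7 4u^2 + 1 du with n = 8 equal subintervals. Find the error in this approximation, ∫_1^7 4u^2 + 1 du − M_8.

Exact integral: ∫_1^7 f(u) du = 462.
M_8 = 460.875.
Error = 462 − 460.875 = 1.125.

1.125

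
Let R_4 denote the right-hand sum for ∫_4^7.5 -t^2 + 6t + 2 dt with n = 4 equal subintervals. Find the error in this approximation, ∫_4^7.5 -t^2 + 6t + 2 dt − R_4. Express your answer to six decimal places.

8.868490

Exact integral: ∫_4^7.5 f(t) dt ≈ 8.45833333.
R_4 = -0.41015625.
Error ≈ 8.45833333 − (-0.41015625) ≈ 8.868490.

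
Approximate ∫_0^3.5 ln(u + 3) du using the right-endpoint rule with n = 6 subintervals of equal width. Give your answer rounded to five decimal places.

Δu = (3.5 − 0)/6 = 7/12.
Right endpoints: 7/12, 7/6, 1.75, 7/3, 35/12, 3.5.
f(7/12) ≈ 1.27629, f(7/6) ≈ 1.42712, f(1.75) ≈ 1.55814, f(7/3) ≈ 1.67398, f(35/12) ≈ 1.77777, f(3.5) ≈ 1.87180.
Sum = Δu · [f(7/12) + f(7/6) + f(1.75) + ...].
Sum ≈ 5.59131.

5.59131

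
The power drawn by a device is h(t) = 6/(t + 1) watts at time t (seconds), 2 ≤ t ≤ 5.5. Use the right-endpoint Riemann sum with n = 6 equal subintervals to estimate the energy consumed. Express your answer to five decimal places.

Δt = (5.5 − 2)/6 = 7/12.
Right endpoints: 31/12, 19/6, 3.75, 13/3, 59/12, 5.5.
h(31/12) = 72/43, h(19/6) = 1.44, h(3.75) = 24/19, h(13/3) = 1.125, h(59/12) = 72/71, h(5.5) = 12/13.
Sum = Δt · [h(31/12) + h(19/6) + h(3.75) + ...].
Sum ≈ 4.33985.

4.33985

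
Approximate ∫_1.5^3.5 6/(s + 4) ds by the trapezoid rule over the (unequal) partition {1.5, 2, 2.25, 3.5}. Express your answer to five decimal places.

Subinterval widths: 0.5, 0.25, 1.25.
f(1.5) = 12/11, f(2) = 1, f(2.25) = 0.96, f(3.5) = 0.8.
On each subinterval the trapezoid contributes (Δs_i/2)·[f(s_{i-1}) + f(s_i)].
Sum ≈ 1.86773.

1.86773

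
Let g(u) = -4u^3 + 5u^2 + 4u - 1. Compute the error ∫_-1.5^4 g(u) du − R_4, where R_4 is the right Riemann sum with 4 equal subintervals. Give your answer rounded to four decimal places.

140.2214

Exact integral: ∫_-1.5^4 g(u) du ≈ -116.645833.
R_4 = -256.8671875.
Error ≈ -116.645833 − (-256.8671875) ≈ 140.2214.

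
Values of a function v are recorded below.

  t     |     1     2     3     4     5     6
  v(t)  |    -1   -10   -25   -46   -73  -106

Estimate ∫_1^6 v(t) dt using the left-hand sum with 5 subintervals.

-155

Δt = 1.
Sum = 1·[(-1) + (-10) + (-25) + (-46) + (-73)] = -155.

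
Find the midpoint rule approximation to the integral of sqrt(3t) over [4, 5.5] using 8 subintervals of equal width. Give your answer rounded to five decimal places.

5.65656

Δt = (5.5 − 4)/8 = 0.1875.
Midpoints: 4.09375, 4.28125, 4.46875, 4.65625, 4.84375, 5.03125, 5.21875, 5.40625.
f(4.09375) ≈ 3.50446, f(4.28125) ≈ 3.58382, f(4.46875) ≈ 3.66145, f(4.65625) ≈ 3.73748, f(4.84375) ≈ 3.81199, f(5.03125) ≈ 3.88507, f(5.21875) ≈ 3.95680, f(5.40625) ≈ 4.02725.
Sum = Δt · [f(4.09375) + f(4.28125) + f(4.46875) + ...].
Sum ≈ 5.65656.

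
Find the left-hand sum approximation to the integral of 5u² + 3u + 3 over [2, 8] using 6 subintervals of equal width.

Δu = (8 − 2)/6 = 1.
Left endpoints: 2, 3, 4, 5, 6, 7.
f(2) = 29, f(3) = 57, f(4) = 95, f(5) = 143, f(6) = 201, f(7) = 269.
Sum = Δu · [f(2) + f(3) + f(4) + ...].
Sum = 794.

794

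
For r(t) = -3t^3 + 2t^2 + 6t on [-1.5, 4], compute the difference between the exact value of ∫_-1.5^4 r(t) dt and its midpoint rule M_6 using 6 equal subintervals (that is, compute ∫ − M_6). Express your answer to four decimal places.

-3.5624

Exact integral: ∫_-1.5^4 r(t) dt ≈ -102.036458.
M_6 ≈ -98.474031.
Error ≈ -102.036458 − (-98.474031) ≈ -3.5624.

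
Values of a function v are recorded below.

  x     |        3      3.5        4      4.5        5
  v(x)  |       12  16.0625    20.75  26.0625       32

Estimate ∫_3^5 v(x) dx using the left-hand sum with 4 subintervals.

37.4375

Δx = 0.5.
Sum = 0.5·[12 + 16.0625 + 20.75 + 26.0625] = 37.4375.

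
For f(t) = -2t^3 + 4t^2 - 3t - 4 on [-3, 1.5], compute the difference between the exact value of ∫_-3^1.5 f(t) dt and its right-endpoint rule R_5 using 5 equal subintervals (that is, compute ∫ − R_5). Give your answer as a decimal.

40.39875

Exact integral: ∫_-3^1.5 f(t) dt = 70.59375.
R_5 = 30.195.
Error = 70.59375 − 30.195 = 40.39875.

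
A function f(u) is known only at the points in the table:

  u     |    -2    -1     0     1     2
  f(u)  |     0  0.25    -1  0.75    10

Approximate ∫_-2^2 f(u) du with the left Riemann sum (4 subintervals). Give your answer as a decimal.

Δu = 1.
Sum = 1·[0 + 0.25 + (-1) + 0.75] = 0.

0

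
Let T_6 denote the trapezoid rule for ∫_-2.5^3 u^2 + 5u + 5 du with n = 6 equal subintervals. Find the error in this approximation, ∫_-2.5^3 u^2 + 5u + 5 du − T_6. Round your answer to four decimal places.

Exact integral: ∫_-2.5^3 f(u) du ≈ 48.583333.
T_6 ≈ 49.353588.
Error ≈ 48.583333 − 49.353588 ≈ -0.7703.

-0.7703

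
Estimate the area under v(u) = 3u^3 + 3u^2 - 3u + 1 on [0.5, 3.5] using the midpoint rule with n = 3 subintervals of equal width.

Δu = (3.5 − 0.5)/3 = 1.
Midpoints: 1, 2, 3.
v(1) = 4, v(2) = 31, v(3) = 100.
Sum = Δu · [v(1) + v(2) + v(3)].
Sum = 135.

135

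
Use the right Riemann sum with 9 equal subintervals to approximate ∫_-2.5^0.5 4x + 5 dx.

5

Δx = (0.5 − (-2.5))/9 = 1/3.
Right endpoints: -13/6, -11/6, -1.5, -7/6, -5/6, -0.5, -1/6, 1/6, 0.5.
f(-13/6) = -11/3, f(-11/6) = -7/3, f(-1.5) = -1, f(-7/6) = 1/3, f(-5/6) = 5/3, f(-0.5) = 3, f(-1/6) = 13/3, f(1/6) = 17/3, f(0.5) = 7.
Sum = Δx · [f(-13/6) + f(-11/6) + f(-1.5) + ...].
Sum = 5.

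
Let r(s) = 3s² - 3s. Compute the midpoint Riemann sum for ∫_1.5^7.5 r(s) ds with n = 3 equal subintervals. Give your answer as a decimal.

331.5

Δs = (7.5 − 1.5)/3 = 2.
Midpoints: 2.5, 4.5, 6.5.
r(2.5) = 11.25, r(4.5) = 47.25, r(6.5) = 107.25.
Sum = Δs · [r(2.5) + r(4.5) + r(6.5)].
Sum = 331.5.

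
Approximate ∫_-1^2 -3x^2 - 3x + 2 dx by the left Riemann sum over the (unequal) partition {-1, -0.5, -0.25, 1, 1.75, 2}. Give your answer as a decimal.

Subinterval widths: 0.5, 0.25, 1.25, 0.75, 0.25.
Left endpoints: -1, -0.5, -0.25, 1, 1.75.
f(-1) = 2, f(-0.5) = 2.75, f(-0.25) = 2.5625, f(1) = -4, f(1.75) = -12.4375.
Sum = Σ Δx_i · f(x_i).
Sum = -1.21875.

-1.21875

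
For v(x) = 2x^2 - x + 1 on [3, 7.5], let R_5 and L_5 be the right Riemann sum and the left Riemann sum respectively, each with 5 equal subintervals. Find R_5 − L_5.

81

R_5 = 285.84.
L_5 = 204.84.
R_5 − L_5 = 81.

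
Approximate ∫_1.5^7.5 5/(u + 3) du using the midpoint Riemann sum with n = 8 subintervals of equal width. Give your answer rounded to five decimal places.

Δu = (7.5 − 1.5)/8 = 0.75.
Midpoints: 1.875, 2.625, 3.375, 4.125, 4.875, 5.625, 6.375, 7.125.
f(1.875) = 40/39, f(2.625) = 8/9, f(3.375) = 40/51, f(4.125) = 40/57, f(4.875) = 40/63, f(5.625) = 40/69, f(6.375) = 8/15, f(7.125) = 40/81.
Sum = Δu · [f(1.875) + f(2.625) + f(3.375) + ...].
Sum ≈ 4.23179.

4.23179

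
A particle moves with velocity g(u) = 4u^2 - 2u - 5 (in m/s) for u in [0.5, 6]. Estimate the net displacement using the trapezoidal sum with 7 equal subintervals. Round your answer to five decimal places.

226.84694

Δu = (6 − 0.5)/7 = 11/14.
g(0.5) = -5, g(9/7) = -47/49, g(29/14) = 393/49, g(20/7) = 1075/49, g(51/14) = 1999/49, g(31/7) = 3165/49, g(73/14) = 4573/49, g(6) = 127.
T_7 = (Δu/2)·[g(u_0) + 2g(u_1) + ... + 2g(u_{6}) + g(u_7)].
Sum ≈ 226.84694.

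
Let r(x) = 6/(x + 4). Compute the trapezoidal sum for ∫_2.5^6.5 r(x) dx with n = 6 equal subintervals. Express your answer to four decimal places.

2.8807

Δx = (6.5 − 2.5)/6 = 2/3.
r(2.5) = 12/13, r(19/6) = 36/43, r(23/6) = 36/47, r(4.5) = 12/17, r(31/6) = 36/55, r(35/6) = 36/59, r(6.5) = 4/7.
T_6 = (Δx/2)·[r(x_0) + 2r(x_1) + ... + 2r(x_{5}) + r(x_6)].
Sum ≈ 2.8807.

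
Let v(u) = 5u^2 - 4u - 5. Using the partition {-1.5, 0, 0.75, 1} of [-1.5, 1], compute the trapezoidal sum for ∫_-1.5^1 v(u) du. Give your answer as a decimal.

0.46875

Subinterval widths: 1.5, 0.75, 0.25.
v(-1.5) = 12.25, v(0) = -5, v(0.75) = -5.1875, v(1) = -4.
On each subinterval the trapezoid contributes (Δu_i/2)·[v(u_{i-1}) + v(u_i)].
Sum = 0.46875.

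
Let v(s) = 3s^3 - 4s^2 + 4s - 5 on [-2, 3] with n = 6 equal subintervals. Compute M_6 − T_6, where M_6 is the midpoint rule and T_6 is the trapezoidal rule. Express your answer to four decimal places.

-0.4340

M_6 ≈ -13.061343.
T_6 ≈ -12.627315.
M_6 − T_6 ≈ -0.4340.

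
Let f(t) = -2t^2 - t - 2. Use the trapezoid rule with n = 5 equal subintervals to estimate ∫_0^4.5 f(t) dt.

Δt = (4.5 − 0)/5 = 0.9.
f(0) = -2, f(0.9) = -4.52, f(1.8) = -10.28, f(2.7) = -19.28, f(3.6) = -31.52, f(4.5) = -47.
T_5 = (Δt/2)·[f(t_0) + 2f(t_1) + ... + 2f(t_{4}) + f(t_5)].
Sum = -81.09.

-81.09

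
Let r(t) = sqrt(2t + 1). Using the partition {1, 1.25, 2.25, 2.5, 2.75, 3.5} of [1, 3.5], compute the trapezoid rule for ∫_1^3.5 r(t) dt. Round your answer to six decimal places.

5.799317

Subinterval widths: 0.25, 1, 0.25, 0.25, 0.75.
r(1) ≈ 1.732051, r(1.25) ≈ 1.870829, r(2.25) ≈ 2.345208, r(2.5) ≈ 2.449490, r(2.75) ≈ 2.549510, r(3.5) ≈ 2.828427.
On each subinterval the trapezoid contributes (Δt_i/2)·[r(t_{i-1}) + r(t_i)].
Sum ≈ 5.799317.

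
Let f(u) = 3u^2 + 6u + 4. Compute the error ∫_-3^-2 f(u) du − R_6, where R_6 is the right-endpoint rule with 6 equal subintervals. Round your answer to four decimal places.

Exact integral: ∫_-3^-2 f(u) du = 8.
R_6 ≈ 7.263889.
Error ≈ 8 − 7.263889 ≈ 0.7361.

0.7361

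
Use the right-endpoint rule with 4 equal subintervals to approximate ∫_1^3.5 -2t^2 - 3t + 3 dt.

-46.9921875

Δt = (3.5 − 1)/4 = 0.625.
Right endpoints: 1.625, 2.25, 2.875, 3.5.
f(1.625) = -7.15625, f(2.25) = -13.875, f(2.875) = -22.15625, f(3.5) = -32.
Sum = Δt · [f(1.625) + f(2.25) + f(2.875) + f(3.5)].
Sum = -46.9921875.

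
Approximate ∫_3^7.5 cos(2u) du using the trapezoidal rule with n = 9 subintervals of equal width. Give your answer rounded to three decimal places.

0.425

Δu = (7.5 − 3)/9 = 0.5.
f(3) ≈ 0.960, f(3.5) ≈ 0.754, f(4) ≈ -0.146, f(4.5) ≈ -0.911, f(5) ≈ -0.839, f(5.5) ≈ 0.004, f(6) ≈ 0.844, f(6.5) ≈ 0.907, f(7) ≈ 0.137, f(7.5) ≈ -0.760.
T_9 = (Δu/2)·[f(u_0) + 2f(u_1) + ... + 2f(u_{8}) + f(u_9)].
Sum ≈ 0.425.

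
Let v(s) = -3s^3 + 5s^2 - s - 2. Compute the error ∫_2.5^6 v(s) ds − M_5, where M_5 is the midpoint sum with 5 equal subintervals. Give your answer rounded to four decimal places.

Exact integral: ∫_2.5^6 v(s) ds ≈ -630.619792.
M_5 = -625.8678125.
Error ≈ -630.619792 − (-625.8678125) ≈ -4.7520.

-4.7520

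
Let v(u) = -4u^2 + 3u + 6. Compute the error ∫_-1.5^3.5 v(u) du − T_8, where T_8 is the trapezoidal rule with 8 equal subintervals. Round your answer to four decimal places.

Exact integral: ∫_-1.5^3.5 v(u) du ≈ -16.666667.
T_8 = -17.96875.
Error ≈ -16.666667 − (-17.96875) ≈ 1.3021.

1.3021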